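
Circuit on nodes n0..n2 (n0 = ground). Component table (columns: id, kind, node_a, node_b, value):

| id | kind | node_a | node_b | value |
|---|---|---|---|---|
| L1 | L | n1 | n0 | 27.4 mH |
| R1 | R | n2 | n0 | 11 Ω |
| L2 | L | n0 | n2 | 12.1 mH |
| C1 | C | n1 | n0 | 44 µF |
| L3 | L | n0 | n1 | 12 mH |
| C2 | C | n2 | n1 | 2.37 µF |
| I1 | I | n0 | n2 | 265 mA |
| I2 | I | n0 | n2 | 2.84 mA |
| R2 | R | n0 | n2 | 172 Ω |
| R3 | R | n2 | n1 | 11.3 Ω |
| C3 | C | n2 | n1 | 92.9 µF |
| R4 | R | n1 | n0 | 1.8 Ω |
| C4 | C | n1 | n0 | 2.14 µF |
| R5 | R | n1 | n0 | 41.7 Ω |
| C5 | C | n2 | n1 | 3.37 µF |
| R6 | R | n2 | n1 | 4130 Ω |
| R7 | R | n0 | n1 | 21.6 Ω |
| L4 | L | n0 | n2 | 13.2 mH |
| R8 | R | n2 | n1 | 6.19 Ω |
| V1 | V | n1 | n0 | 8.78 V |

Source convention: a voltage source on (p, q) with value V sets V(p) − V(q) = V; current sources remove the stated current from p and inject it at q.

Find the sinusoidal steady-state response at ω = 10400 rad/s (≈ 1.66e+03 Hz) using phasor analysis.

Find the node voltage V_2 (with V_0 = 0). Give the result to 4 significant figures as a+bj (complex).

8.722+0.5552j V

Element admittances at ω=10400 rad/s:
  Y(L1) = 0.000-0.003509j S between n1,n0
  Y(R1) = 0.09091+0.000j S between n2,n0
  Y(L2) = 0.000-0.007947j S between n0,n2
  Y(C1) = 0.000+0.4576j S between n1,n0
  Y(L3) = 0.000-0.008013j S between n0,n1
  Y(C2) = 0.000+0.02465j S between n2,n1
  I1: injects 0.265 A into n2 (from n0)
  I2: injects 0.00284 A into n2 (from n0)
  Y(R2) = 0.005814+0.000j S between n0,n2
  Y(R3) = 0.08850+0.000j S between n2,n1
  Y(C3) = 0.000+0.9662j S between n2,n1
  Y(R4) = 0.5556+0.000j S between n1,n0
  Y(C4) = 0.000+0.02226j S between n1,n0
  Y(R5) = 0.02398+0.000j S between n1,n0
  Y(C5) = 0.000+0.03505j S between n2,n1
  Y(R6) = 0.0002421+0.000j S between n2,n1
  Y(R7) = 0.04630+0.000j S between n0,n1
  Y(L4) = 0.000-0.007284j S between n0,n2
  Y(R8) = 0.1616+0.000j S between n2,n1
  V1: constraint V(n1)−V(n0) = 8.78
Assemble and solve the 3×3 MNA system:
  V(n1)=8.780+0.000j  V(n2)=8.722+0.5552j
  i(V1)=-6.079-4.033j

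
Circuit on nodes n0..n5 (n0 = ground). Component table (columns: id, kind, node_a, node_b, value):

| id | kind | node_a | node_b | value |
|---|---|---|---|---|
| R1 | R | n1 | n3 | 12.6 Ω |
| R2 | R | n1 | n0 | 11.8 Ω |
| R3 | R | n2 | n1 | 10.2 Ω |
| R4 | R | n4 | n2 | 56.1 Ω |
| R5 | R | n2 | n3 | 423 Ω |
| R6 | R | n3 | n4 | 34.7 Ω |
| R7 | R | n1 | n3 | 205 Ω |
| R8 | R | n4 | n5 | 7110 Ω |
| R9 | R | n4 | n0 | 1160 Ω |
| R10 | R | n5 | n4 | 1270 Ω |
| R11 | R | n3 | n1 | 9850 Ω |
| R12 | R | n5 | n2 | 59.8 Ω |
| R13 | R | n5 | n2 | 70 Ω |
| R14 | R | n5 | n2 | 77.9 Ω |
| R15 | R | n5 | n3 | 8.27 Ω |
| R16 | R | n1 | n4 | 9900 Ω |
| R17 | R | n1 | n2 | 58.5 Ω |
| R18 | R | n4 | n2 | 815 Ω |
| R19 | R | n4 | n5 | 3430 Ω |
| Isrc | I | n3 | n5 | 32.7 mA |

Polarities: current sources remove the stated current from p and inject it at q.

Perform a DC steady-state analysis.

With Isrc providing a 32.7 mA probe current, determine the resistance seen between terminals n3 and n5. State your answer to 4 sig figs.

Apply KCL at each of the 5 non-ground nodes and solve the resulting linear system.
Node n1: branches {R1, R2, R3, R7, R11, R16, R17} → V_1 = 0.0001172
Node n2: branches {R3, R4, R5, R12, R13, R14, R17, R18} → V_2 = 0.03915
Node n3: branches {R1, R5, R6, R7, R11, R15, Isrc} → V_3 = -0.05303
Node n4: branches {R4, R6, R8, R9, R10, R16, R18, R19} → V_4 = -0.01152
Node n5: branches {R8, R10, R12, R13, R14, R15, R19, Isrc} → V_5 = 0.1686

R_eq = 6.779 Ω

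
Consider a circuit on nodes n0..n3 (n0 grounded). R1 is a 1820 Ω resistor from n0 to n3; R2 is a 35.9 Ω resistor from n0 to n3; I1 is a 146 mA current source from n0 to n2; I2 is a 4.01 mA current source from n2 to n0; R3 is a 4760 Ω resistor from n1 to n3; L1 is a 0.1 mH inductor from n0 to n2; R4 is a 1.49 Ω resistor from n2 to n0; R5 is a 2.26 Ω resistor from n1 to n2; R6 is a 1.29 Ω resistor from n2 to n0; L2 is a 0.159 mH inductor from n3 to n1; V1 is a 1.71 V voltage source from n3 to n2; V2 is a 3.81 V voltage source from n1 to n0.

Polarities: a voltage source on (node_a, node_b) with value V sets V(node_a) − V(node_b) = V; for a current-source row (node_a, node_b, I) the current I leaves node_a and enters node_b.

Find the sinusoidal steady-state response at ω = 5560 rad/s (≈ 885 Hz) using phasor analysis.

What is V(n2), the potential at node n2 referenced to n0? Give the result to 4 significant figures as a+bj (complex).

Apply KCL at each of the 3 non-ground nodes and solve the resulting linear system.
Node n1: branches {R3, R5, L2, V2} → V_1 = 3.810+0.000j
Node n2: branches {I1, I2, L1, R4, R5, R6, V1} → V_2 = 0.8460+0.05378j
Node n3: branches {R1, R2, R3, L2, V1} → V_3 = 2.556+0.05378j
Source currents: i(V1)=-0.1332-1.420j, i(V2)=-1.251+1.442j

0.8460+0.05378j V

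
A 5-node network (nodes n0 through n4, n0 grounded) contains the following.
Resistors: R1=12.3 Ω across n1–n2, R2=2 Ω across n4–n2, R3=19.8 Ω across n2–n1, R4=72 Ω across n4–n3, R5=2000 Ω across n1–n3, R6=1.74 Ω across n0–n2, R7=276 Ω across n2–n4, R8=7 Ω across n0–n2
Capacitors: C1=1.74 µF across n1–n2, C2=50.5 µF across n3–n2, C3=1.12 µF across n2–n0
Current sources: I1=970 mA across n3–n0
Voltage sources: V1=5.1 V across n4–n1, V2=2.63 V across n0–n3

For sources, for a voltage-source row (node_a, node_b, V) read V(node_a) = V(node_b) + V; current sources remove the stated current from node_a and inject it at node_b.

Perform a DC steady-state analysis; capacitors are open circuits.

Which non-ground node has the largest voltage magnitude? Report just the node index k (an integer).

1

Apply KCL at each of the 4 non-ground nodes and solve the resulting linear system.
Node n1: branches {R1, R3, R5, C1, V1} → V_1 = -4.186
Node n2: branches {R1, R2, R3, R6, R7, C1, R8, C2, C3} → V_2 = -0.06751
Node n3: branches {R4, R5, I1, C2, V2} → V_3 = -2.630
Node n4: branches {R2, R4, R7, V1} → V_4 = 0.9141
Source currents: i(V1)=-0.5436, i(V2)=0.9216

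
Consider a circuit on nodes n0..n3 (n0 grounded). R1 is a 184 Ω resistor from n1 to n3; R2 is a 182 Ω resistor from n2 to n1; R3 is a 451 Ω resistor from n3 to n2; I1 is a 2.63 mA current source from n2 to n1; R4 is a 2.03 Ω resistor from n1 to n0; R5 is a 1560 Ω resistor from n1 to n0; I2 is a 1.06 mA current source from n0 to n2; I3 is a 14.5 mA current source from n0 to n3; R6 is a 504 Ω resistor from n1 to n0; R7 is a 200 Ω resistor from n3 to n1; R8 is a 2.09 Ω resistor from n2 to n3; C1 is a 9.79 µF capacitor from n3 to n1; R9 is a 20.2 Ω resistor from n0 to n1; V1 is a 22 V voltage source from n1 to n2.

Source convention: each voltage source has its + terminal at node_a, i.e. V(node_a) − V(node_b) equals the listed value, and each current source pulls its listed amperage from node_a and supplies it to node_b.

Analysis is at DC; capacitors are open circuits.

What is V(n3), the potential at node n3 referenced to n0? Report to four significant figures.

-21.47 V

Apply KCL at each of the 3 non-ground nodes and solve the resulting linear system.
Node n1: branches {R1, R2, I1, R4, R5, R6, R7, C1, R9, V1} → V_1 = 0.02856
Node n2: branches {R2, R3, I1, I2, R8, V1} → V_2 = -21.97
Node n3: branches {R1, R3, I3, R7, R8, C1} → V_3 = -21.47
Source currents: i(V1)=-0.3582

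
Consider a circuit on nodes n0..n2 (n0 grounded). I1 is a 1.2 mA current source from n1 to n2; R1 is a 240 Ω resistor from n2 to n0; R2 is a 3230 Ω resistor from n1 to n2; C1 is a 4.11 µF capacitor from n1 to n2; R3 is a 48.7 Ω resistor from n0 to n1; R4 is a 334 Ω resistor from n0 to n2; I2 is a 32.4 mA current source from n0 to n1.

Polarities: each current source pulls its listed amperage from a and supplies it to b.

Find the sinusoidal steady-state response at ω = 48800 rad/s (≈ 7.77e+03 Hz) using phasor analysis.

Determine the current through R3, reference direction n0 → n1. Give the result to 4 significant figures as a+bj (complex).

-0.02403+0.0001898j A

MNA unknowns: 2 node voltages V₁..V_2
I1: z[1]−=0.0012, z[2]+=0.0012
R1: Y=0.004167+0.000j on G[2,0]
R2: Y=0.0003096+0.000j on G[1,2]
C1: Y=0.000+0.2006j on G[1,2]
R3: Y=0.02053+0.000j on G[0,1]
R4: Y=0.002994+0.000j on G[0,2]
I2: z[0]−=0.0324, z[1]+=0.0324
solve → V1=1.170-0.009245j, V2=1.169+0.02651j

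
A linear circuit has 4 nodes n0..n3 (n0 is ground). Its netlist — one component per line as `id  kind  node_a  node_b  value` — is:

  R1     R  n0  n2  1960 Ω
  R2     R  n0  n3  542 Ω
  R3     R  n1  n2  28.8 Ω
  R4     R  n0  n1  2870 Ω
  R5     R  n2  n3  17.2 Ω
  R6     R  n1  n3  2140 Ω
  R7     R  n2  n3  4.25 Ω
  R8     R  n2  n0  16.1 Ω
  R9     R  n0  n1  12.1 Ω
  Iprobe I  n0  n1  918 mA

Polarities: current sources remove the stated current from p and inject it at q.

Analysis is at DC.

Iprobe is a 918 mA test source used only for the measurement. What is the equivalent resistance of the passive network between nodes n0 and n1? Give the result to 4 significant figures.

Apply KCL at each of the 3 non-ground nodes and solve the resulting linear system.
Node n1: branches {R3, R4, R6, R9, Iprobe} → V_1 = 8.680
Node n2: branches {R1, R3, R5, R7, R8} → V_2 = 3.065
Node n3: branches {R2, R5, R6, R7} → V_3 = 3.055

R_eq = 9.456 Ω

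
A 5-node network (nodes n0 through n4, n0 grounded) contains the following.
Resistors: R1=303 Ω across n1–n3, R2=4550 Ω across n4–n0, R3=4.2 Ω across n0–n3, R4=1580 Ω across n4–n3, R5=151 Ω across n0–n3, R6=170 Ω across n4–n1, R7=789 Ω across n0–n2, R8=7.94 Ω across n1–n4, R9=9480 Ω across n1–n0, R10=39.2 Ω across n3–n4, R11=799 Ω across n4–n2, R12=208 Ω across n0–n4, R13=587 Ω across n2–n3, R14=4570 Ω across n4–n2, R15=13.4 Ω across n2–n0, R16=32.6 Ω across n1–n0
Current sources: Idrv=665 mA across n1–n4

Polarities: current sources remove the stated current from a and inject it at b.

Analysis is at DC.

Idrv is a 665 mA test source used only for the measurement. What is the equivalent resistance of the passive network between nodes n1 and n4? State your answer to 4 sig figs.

R_eq = 6.758 Ω

Apply KCL at each of the 4 non-ground nodes and solve the resulting linear system.
Node n1: branches {R1, R6, R8, R9, R16, Idrv} → V_1 = -2.109
Node n2: branches {R7, R11, R13, R14, R15} → V_2 = 0.04869
Node n3: branches {R1, R3, R4, R5, R10, R13} → V_3 = 0.2011
Node n4: branches {R2, R4, R6, R8, R10, R11, R12, R14, Idrv} → V_4 = 2.385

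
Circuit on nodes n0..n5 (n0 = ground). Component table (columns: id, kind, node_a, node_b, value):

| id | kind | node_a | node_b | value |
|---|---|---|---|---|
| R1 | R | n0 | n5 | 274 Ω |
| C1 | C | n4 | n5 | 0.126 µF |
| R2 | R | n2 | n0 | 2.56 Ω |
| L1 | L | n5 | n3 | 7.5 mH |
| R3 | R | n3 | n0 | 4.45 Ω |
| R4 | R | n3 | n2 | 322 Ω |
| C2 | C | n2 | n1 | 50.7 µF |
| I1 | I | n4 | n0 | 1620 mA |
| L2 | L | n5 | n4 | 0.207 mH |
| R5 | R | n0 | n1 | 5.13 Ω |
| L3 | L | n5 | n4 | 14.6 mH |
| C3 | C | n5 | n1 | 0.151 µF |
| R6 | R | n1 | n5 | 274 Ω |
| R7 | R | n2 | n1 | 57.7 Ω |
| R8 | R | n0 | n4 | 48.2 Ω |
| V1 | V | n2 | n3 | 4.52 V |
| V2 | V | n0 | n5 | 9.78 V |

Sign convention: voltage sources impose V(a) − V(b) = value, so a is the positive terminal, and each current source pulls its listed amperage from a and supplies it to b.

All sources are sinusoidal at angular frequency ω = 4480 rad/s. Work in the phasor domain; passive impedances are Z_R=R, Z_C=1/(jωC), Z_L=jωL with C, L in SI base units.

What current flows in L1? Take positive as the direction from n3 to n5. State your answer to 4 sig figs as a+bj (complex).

Element admittances at ω=4480 rad/s:
  Y(R1) = 0.003650+0.000j S between n0,n5
  Y(C1) = 0.000+0.0005645j S between n4,n5
  Y(R2) = 0.3906+0.000j S between n2,n0
  Y(L1) = 0.000-0.02976j S between n5,n3
  Y(R3) = 0.2247+0.000j S between n3,n0
  Y(R4) = 0.003106+0.000j S between n3,n2
  Y(C2) = 0.000+0.2271j S between n2,n1
  I1: injects 1.62 A into n0 (from n4)
  Y(L2) = 0.000-1.078j S between n5,n4
  Y(R5) = 0.1949+0.000j S between n0,n1
  Y(L3) = 0.000-0.01529j S between n5,n4
  Y(C3) = 0.000+0.0006765j S between n5,n1
  Y(R6) = 0.003650+0.000j S between n1,n5
  Y(R7) = 0.01733+0.000j S between n2,n1
  Y(R8) = 0.02075+0.000j S between n0,n4
  V1: constraint V(n2)−V(n3) = 4.52
  V2: constraint V(n0)−V(n5) = 9.78
Assemble and solve the 7×7 MNA system:
  V(n1)=0.6512+0.7396j  V(n2)=1.380+0.07099j  V(n3)=-3.140+0.07099j  V(n4)=-9.805-1.296j  V(n5)=-9.780+0.000j
  i(V1)=-0.7176-0.1817j  i(V2)=1.341+0.1610j

0.002113-0.1976j A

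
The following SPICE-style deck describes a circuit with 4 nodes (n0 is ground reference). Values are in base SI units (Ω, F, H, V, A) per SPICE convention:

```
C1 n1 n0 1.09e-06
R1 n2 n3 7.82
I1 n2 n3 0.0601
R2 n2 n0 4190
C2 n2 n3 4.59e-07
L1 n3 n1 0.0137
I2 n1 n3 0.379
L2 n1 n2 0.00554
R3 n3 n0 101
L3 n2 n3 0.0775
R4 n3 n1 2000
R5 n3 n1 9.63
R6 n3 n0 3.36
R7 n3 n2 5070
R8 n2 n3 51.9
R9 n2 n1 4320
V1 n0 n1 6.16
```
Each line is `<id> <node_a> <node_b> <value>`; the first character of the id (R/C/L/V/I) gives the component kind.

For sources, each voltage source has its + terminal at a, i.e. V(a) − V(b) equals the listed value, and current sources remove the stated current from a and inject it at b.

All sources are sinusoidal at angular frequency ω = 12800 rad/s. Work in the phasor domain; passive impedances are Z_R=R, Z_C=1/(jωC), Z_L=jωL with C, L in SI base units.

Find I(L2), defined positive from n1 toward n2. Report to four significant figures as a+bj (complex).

-0.01044+0.07079j A

Element admittances at ω=12800 rad/s:
  Y(C1) = 0.000+0.01395j S between n1,n0
  Y(R1) = 0.1279+0.000j S between n2,n3
  I1: injects 0.0601 A into n3 (from n2)
  Y(R2) = 0.0002387+0.000j S between n2,n0
  Y(C2) = 0.000+0.005875j S between n2,n3
  Y(L1) = 0.000-0.005703j S between n3,n1
  I2: injects 0.379 A into n3 (from n1)
  Y(L2) = 0.000-0.01410j S between n1,n2
  Y(R3) = 0.009901+0.000j S between n3,n0
  Y(L3) = 0.000-0.001008j S between n2,n3
  Y(R4) = 0.0005000+0.000j S between n3,n1
  Y(R5) = 0.1038+0.000j S between n3,n1
  Y(R6) = 0.2976+0.000j S between n3,n0
  Y(R7) = 0.0001972+0.000j S between n3,n2
  Y(R8) = 0.01927+0.000j S between n2,n3
  Y(R9) = 0.0002315+0.000j S between n2,n1
  V1: constraint V(n0)−V(n1) = 6.16
Assemble and solve the 4×4 MNA system:
  V(n1)=-6.160+0.000j  V(n2)=-1.140+0.7406j  V(n3)=-0.6713+0.2470j
  i(V1)=-0.2067-0.009798j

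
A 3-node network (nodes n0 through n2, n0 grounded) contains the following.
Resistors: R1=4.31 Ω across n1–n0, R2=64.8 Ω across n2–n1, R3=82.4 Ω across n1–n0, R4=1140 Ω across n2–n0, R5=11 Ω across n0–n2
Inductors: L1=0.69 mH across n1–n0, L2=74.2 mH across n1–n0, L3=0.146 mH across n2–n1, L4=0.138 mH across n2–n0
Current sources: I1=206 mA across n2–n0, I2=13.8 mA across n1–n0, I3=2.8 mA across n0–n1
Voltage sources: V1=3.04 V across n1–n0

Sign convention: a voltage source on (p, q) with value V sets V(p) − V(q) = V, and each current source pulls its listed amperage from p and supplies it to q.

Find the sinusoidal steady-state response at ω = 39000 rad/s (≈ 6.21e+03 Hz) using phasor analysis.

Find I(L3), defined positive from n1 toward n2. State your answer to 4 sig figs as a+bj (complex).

Element admittances at ω=39000 rad/s:
  Y(R1) = 0.2320+0.000j S between n1,n0
  Y(R2) = 0.01543+0.000j S between n2,n1
  Y(L1) = 0.000-0.03716j S between n1,n0
  Y(R3) = 0.01214+0.000j S between n1,n0
  Y(L2) = 0.000-0.0003456j S between n1,n0
  I1: injects 0.206 A into n0 (from n2)
  Y(R4) = 0.0008772+0.000j S between n2,n0
  Y(R5) = 0.09091+0.000j S between n0,n2
  I2: injects 0.0138 A into n0 (from n1)
  I3: injects 0.0028 A into n1 (from n0)
  Y(L3) = 0.000-0.1756j S between n2,n1
  Y(L4) = 0.000-0.1858j S between n2,n0
  V1: constraint V(n1)−V(n0) = 3.04
Assemble and solve the 3×3 MNA system:
  V(n1)=3.040+0.000j  V(n2)=1.238-0.8073j
  i(V1)=-0.9228+0.4181j

0.1418-0.3165j A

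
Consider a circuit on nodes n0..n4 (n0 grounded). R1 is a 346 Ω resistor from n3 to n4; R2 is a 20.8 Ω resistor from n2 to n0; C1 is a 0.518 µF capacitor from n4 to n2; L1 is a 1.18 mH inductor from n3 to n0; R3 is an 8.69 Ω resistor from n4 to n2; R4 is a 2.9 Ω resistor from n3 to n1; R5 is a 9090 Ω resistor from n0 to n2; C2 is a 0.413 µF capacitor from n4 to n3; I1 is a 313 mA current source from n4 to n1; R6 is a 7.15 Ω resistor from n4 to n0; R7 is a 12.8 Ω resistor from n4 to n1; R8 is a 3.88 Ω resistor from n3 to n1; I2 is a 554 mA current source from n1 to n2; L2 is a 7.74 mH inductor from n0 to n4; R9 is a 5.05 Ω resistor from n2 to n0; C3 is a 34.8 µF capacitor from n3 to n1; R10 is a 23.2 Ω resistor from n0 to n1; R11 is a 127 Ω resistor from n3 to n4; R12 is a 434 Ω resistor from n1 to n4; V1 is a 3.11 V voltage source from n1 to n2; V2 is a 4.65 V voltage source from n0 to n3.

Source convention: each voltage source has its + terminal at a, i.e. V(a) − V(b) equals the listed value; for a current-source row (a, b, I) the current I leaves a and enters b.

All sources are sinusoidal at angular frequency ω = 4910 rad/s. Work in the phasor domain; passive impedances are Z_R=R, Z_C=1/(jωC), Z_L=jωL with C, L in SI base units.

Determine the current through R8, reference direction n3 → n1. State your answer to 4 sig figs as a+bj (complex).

-0.7091+0.1361j A

Apply KCL at each of the 4 non-ground nodes and solve the resulting linear system.
Node n1: branches {R4, I1, R7, R8, I2, C3, R10, R12, V1} → V_1 = -1.899-0.5282j
Node n2: branches {R2, C1, R3, R5, I2, R9, V1} → V_2 = -5.009-0.5282j
Node n3: branches {R1, L1, R4, C2, R8, C3, R11, V2} → V_3 = -4.650+0.000j
Node n4: branches {R1, C1, R3, C2, I1, R6, R7, L2, R11, R12} → V_4 = -3.116-0.5582j
Source currents: i(V1)=-2.005-0.1314j, i(V2)=-1.766+0.6537j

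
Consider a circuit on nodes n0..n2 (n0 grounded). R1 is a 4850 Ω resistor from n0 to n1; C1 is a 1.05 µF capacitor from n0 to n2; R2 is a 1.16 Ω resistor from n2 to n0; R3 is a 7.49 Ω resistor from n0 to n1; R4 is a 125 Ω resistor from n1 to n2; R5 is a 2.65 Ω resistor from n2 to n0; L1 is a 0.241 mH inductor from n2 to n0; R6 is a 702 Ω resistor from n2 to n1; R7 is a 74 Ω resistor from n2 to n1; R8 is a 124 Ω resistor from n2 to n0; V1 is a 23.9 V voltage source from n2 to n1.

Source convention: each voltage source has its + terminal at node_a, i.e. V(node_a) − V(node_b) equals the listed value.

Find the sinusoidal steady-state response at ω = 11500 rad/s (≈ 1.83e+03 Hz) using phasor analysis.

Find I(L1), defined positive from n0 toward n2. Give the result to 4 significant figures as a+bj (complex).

Apply KCL at each of the 2 non-ground nodes and solve the resulting linear system.
Node n1: branches {R1, R3, R4, R6, R7, V1} → V_1 = -21.72+0.5492j
Node n2: branches {C1, R2, R4, R5, L1, R6, R7, R8, V1} → V_2 = 2.175+0.5492j
Source currents: i(V1)=-3.453+0.07344j

-0.1982+0.7848j A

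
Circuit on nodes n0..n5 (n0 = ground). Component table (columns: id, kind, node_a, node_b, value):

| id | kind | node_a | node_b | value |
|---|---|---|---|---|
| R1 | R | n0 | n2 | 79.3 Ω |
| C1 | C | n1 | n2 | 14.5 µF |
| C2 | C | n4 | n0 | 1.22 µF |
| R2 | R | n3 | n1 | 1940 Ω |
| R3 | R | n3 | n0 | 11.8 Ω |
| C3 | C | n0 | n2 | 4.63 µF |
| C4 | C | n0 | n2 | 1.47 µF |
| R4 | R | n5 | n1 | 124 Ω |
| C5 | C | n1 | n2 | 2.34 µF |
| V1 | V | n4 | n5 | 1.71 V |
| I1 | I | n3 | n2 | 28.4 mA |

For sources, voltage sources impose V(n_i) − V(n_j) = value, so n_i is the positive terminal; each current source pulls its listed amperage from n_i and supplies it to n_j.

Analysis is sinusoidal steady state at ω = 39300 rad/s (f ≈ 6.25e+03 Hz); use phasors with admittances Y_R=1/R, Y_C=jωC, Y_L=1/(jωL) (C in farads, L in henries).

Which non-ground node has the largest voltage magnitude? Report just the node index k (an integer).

MNA unknowns: 5 node voltages V₁..V_5 plus 1 source current (V1)
R1: Y=0.01261+0.000j on G[0,2]
C1: Y=0.000+0.5698j on G[1,2]
C2: Y=0.000+0.04795j on G[4,0]
R2: Y=0.0005155+0.000j on G[3,1]
R3: Y=0.08475+0.000j on G[3,0]
C3: Y=0.000+0.1820j on G[0,2]
C4: Y=0.000+0.05777j on G[0,2]
R4: Y=0.008065+0.000j on G[5,1]
C5: Y=0.000+0.09196j on G[1,2]
V1: row V4−V5=1.71, i_V1 at 4,5
I1: z[3]−=0.0284, z[2]+=0.0284
solve → V1=-0.007522-0.04158j, V2=-0.004653-0.06209j, V3=-0.3331-0.0002514j, V4=0.04004-0.2796j, V5=-1.670-0.2796j
aux → i_V1=-0.01341-0.001920j

5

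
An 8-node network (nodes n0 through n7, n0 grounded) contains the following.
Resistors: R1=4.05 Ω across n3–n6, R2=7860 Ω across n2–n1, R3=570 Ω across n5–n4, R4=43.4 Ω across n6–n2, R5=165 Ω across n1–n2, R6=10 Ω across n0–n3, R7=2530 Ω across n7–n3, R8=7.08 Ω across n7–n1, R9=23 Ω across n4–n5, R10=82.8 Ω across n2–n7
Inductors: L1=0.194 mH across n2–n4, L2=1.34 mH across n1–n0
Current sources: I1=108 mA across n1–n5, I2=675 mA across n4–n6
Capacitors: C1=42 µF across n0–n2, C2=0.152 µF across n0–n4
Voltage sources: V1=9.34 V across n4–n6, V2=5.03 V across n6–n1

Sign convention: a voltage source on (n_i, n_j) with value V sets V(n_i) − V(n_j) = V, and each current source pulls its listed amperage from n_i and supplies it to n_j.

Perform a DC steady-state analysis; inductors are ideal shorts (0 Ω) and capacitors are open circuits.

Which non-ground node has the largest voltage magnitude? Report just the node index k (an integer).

Apply KCL at each of the 7 non-ground nodes and solve the resulting linear system.
Node n1: branches {R2, L2, I1, R5, R8, V2} → V_1 = 0.000
Node n2: branches {L1, R2, C1, R4, R5, R10} → V_2 = 14.37
Node n3: branches {R1, R6, R7} → V_3 = 3.577
Node n4: branches {L1, R3, I2, C2, R9, V1} → V_4 = 14.37
Node n5: branches {R3, I1, R9} → V_5 = 16.76
Node n6: branches {R1, R4, I2, V1, V2} → V_6 = 5.030
Node n7: branches {R7, R8, R10} → V_7 = 1.138
Source currents: i(L1)=-0.4639, i(L2)=-0.3577, i(V1)=-1.031, i(V2)=-0.4994

5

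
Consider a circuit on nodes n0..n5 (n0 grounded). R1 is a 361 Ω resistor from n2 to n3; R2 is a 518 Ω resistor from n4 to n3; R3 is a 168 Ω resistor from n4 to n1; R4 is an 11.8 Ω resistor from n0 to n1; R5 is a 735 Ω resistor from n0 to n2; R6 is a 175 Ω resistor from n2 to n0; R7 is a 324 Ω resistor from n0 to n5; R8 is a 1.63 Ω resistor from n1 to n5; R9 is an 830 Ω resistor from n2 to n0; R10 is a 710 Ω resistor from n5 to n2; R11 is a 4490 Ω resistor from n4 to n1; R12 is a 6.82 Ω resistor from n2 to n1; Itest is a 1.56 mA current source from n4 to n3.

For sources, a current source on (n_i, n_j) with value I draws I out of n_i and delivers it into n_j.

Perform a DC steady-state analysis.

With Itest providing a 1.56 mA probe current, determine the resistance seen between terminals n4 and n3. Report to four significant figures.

Apply KCL at each of the 5 non-ground nodes and solve the resulting linear system.
Node n1: branches {R3, R4, R8, R11, R12} → V_1 = -0.0004276
Node n2: branches {R1, R5, R6, R9, R10, R12} → V_2 = 0.004531
Node n3: branches {R1, R2, Itest} → V_3 = 0.2831
Node n4: branches {R2, R3, R11, Itest} → V_4 = -0.1254
Node n5: branches {R7, R8, R10} → V_5 = -0.0004142

R_eq = 261.8 Ω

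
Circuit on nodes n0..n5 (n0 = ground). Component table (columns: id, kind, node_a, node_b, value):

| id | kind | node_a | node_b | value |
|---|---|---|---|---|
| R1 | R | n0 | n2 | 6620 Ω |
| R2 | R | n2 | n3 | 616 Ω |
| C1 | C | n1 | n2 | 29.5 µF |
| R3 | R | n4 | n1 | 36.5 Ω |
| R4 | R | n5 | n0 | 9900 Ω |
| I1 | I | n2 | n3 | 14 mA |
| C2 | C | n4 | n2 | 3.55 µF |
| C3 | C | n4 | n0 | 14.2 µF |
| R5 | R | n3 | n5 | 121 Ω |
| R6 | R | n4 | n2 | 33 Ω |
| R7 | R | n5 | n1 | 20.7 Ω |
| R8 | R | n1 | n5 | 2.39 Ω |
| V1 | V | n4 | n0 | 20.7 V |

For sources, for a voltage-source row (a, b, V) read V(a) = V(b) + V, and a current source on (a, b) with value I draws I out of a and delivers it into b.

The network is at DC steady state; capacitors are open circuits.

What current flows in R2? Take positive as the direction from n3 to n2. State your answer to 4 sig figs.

MNA unknowns: 5 node voltages V₁..V_5 plus 1 source current (V1)
R1: Y=0.0001511 on G[0,2]
R2: Y=0.001623 on G[2,3]
C1: Y=0.000 on G[1,2]
R3: Y=0.02740 on G[4,1]
R4: Y=0.0001010 on G[5,0]
I1: z[2]−=0.014, z[3]+=0.014
C2: Y=0.000 on G[4,2]
C3: Y=0.000 on G[4,0]
R5: Y=0.008264 on G[3,5]
R6: Y=0.03030 on G[4,2]
R7: Y=0.04831 on G[5,1]
R8: Y=0.4184 on G[1,5]
V1: row V4−V0=20.7, i_V1 at 4,0
solve → V1=21.01, V2=20.25, V3=22.32, V4=20.70, V5=21.03
aux → i_V1=-0.005183

0.003359 A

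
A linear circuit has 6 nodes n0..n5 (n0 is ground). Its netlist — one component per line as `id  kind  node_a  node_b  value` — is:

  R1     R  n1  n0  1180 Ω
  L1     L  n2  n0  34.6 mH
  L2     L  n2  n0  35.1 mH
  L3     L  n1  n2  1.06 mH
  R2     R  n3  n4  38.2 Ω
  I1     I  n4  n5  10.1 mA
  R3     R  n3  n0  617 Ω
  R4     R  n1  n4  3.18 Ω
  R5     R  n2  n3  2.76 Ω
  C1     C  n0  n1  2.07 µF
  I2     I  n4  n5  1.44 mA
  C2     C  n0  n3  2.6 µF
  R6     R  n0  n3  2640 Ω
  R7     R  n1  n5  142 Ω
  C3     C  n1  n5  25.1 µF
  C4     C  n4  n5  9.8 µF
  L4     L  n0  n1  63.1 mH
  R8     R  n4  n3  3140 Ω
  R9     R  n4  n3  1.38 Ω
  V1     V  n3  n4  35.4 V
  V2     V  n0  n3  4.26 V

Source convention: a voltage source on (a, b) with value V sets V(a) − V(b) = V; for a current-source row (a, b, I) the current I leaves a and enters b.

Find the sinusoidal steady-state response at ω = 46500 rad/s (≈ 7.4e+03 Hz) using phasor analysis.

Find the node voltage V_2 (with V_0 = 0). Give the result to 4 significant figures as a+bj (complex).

MNA unknowns: 5 node voltages V₁..V_5 plus 2 source currents (V1, V2)
R1: Y=0.0008475+0.000j on G[1,0]
L1: Y=0.000-0.0006215j on G[2,0]
L2: Y=0.000-0.0006127j on G[2,0]
L3: Y=0.000-0.02029j on G[1,2]
R2: Y=0.02618+0.000j on G[3,4]
I1: z[4]−=0.0101, z[5]+=0.0101
R3: Y=0.001621+0.000j on G[3,0]
R4: Y=0.3145+0.000j on G[1,4]
R5: Y=0.3623+0.000j on G[2,3]
C1: Y=0.000+0.09626j on G[0,1]
I2: z[4]−=0.00144, z[5]+=0.00144
C2: Y=0.000+0.1209j on G[0,3]
R6: Y=0.0003788+0.000j on G[0,3]
R7: Y=0.007042+0.000j on G[1,5]
C3: Y=0.000+1.167j on G[1,5]
C4: Y=0.000+0.4557j on G[4,5]
L4: Y=0.000-0.0003408j on G[0,1]
R8: Y=0.0003185+0.000j on G[4,3]
R9: Y=0.7246+0.000j on G[4,3]
V1: row V3−V4=35.4, i_V1 at 3,4
V2: row V0−V3=4.26, i_V2 at 0,3
solve → V1=-34.83+3.593j, V2=-4.160+1.703j, V3=-4.260+0.000j, V4=-39.66+0.000j, V5=-36.18+2.571j
aux → i_V1=-26.93-2.715j, i_V2=-0.3806-3.847j

-4.160+1.703j V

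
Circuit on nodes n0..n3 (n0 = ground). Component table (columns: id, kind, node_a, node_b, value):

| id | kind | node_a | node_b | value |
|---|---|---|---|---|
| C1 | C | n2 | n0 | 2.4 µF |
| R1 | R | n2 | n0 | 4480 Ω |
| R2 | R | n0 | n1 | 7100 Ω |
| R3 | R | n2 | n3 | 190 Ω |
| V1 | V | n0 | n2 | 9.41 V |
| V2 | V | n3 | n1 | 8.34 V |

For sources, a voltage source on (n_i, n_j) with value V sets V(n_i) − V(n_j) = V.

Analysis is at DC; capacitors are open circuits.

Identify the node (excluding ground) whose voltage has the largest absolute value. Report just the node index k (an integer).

1

Apply KCL at each of the 3 non-ground nodes and solve the resulting linear system.
Node n1: branches {R2, V2} → V_1 = -17.29
Node n2: branches {C1, R1, R3, V1} → V_2 = -9.410
Node n3: branches {R3, V2} → V_3 = -8.947
Source currents: i(V1)=-0.004535, i(V2)=-0.002435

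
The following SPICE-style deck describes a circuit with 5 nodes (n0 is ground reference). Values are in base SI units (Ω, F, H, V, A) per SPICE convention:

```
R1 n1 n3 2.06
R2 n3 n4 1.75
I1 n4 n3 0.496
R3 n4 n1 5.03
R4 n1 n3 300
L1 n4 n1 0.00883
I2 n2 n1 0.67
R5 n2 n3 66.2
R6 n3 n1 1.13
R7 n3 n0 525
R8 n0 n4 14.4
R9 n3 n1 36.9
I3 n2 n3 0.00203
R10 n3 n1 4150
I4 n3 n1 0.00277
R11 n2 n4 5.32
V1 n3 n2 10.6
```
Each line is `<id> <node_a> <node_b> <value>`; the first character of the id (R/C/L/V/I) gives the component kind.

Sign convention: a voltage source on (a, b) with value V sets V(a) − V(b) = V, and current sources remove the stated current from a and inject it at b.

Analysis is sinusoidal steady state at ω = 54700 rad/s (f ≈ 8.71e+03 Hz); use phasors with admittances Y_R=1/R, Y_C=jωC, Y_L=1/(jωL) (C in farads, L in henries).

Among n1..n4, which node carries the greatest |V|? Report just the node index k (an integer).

Apply KCL at each of the 4 non-ground nodes and solve the resulting linear system.
Node n1: branches {R1, R3, R4, L1, I2, R6, R9, R10, I4} → V_1 = 2.603+0.007856j
Node n2: branches {I2, R5, I3, R11, V1} → V_2 = -8.098+0.005041j
Node n3: branches {R1, R2, I1, R4, R5, R6, R7, R9, I3, R10, I4, V1} → V_3 = 2.502+0.005041j
Node n4: branches {R2, I1, R3, L1, R8, R11} → V_4 = -0.06864-0.0001383j
Source currents: i(V1)=-0.9973+0.0009736j

2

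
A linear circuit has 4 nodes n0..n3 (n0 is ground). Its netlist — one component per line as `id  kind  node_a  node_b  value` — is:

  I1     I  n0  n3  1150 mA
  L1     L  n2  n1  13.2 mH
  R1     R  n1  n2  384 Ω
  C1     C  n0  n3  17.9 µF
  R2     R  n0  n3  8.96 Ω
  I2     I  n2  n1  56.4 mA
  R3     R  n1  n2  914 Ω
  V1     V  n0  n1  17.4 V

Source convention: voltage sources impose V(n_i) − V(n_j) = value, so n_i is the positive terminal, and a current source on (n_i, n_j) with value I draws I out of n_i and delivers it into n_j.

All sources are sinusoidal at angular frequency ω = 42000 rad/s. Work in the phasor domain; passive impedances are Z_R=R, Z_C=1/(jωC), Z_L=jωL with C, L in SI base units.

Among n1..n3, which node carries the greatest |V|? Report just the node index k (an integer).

Apply KCL at each of the 3 non-ground nodes and solve the resulting linear system.
Node n1: branches {L1, R1, I2, R3, V1} → V_1 = -17.40+0.000j
Node n2: branches {L1, R1, I2, R3} → V_2 = -29.72-6.009j
Node n3: branches {I1, C1, R2} → V_3 = 0.2222-1.497j
Source currents: i(V1)=0.000+0.000j

2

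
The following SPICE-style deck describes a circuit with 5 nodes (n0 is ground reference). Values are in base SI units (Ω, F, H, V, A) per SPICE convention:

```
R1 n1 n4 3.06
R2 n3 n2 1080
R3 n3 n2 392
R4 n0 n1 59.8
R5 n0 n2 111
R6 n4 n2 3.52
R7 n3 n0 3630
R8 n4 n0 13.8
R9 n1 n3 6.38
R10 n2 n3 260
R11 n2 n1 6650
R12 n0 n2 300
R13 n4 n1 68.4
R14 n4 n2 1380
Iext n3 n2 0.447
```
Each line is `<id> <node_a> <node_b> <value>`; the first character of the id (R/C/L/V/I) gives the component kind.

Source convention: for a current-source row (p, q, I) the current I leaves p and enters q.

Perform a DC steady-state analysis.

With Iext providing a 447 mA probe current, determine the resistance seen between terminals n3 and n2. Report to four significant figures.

Apply KCL at each of the 4 non-ground nodes and solve the resulting linear system.
Node n1: branches {R1, R4, R9, R11, R13} → V_1 = -1.110
Node n2: branches {R2, R3, R5, R6, R10, R11, R12, R14, Iext} → V_2 = 1.406
Node n3: branches {R2, R3, R7, R9, R10, Iext} → V_3 = -3.716
Node n4: branches {R1, R6, R8, R13, R14} → V_4 = 0.03079

R_eq = 11.46 Ω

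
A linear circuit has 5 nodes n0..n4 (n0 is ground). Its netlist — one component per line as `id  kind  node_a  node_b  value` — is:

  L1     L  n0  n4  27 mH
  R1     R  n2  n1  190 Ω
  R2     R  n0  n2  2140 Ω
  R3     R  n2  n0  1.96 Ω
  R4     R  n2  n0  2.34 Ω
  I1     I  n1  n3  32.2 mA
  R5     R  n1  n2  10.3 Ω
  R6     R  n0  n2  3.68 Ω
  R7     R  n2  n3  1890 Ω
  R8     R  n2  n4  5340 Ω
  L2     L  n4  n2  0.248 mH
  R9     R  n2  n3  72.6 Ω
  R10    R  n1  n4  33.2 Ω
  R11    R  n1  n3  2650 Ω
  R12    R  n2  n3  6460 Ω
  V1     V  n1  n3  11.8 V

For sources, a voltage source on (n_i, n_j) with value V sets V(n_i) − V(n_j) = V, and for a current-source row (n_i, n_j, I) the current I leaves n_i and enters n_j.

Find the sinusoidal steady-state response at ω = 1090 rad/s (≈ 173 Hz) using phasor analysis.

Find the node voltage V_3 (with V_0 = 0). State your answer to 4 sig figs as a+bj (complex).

Apply KCL at each of the 4 non-ground nodes and solve the resulting linear system.
Node n1: branches {R1, I1, R5, R10, R11, V1} → V_1 = 1.161+0.001915j
Node n2: branches {R1, R2, R3, R4, R5, R6, R7, R8, L2, R9, R12} → V_2 = -0.0002630-5.618e-06j
Node n3: branches {I1, R7, R9, R11, R12, V1} → V_3 = -10.64+0.001915j
Node n4: branches {L1, R8, L2, R10} → V_4 = -0.0002000+0.009362j
Source currents: i(V1)=-0.1905+2.777e-05j

-10.64+0.001915j V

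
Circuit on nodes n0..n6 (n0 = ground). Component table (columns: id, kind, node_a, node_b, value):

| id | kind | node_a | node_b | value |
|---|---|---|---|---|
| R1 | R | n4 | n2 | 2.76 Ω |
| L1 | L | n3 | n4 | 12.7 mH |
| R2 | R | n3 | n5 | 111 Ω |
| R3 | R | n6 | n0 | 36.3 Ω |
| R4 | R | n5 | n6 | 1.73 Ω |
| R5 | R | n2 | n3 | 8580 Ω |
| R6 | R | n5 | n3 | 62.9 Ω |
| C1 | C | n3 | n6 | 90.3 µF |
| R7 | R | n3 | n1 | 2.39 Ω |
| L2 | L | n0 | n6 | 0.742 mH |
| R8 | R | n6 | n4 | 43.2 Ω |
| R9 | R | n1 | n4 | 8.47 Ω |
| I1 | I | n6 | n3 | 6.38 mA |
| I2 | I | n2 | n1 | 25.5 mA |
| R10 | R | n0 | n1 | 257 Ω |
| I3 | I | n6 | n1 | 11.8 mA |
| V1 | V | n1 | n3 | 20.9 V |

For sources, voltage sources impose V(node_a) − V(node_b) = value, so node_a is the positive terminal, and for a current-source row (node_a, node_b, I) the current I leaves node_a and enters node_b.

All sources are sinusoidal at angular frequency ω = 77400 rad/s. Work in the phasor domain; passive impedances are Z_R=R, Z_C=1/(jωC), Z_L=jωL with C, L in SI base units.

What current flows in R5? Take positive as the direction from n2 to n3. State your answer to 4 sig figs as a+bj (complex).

Element admittances at ω=77400 rad/s:
  Y(R1) = 0.3623+0.000j S between n4,n2
  Y(L1) = 0.000-0.001017j S between n3,n4
  Y(R2) = 0.009009+0.000j S between n3,n5
  Y(R3) = 0.02755+0.000j S between n6,n0
  Y(R4) = 0.5780+0.000j S between n5,n6
  Y(R5) = 0.0001166+0.000j S between n2,n3
  Y(R6) = 0.01590+0.000j S between n5,n3
  Y(C1) = 0.000+6.989j S between n3,n6
  Y(R7) = 0.4184+0.000j S between n3,n1
  Y(L2) = 0.000-0.01741j S between n0,n6
  Y(R8) = 0.02315+0.000j S between n6,n4
  Y(R9) = 0.1181+0.000j S between n1,n4
  I1: injects 0.00638 A into n3 (from n6)
  I2: injects 0.0255 A into n1 (from n2)
  Y(R10) = 0.003891+0.000j S between n0,n1
  I3: injects 0.0118 A into n1 (from n6)
  V1: constraint V(n1)−V(n3) = 20.9
Assemble and solve the 7×7 MNA system:
  V(n1)=18.92-1.037j  V(n2)=15.23-0.9237j  V(n3)=-1.976-1.037j  V(n4)=15.30-0.9236j  V(n5)=-1.976-1.100j  V(n6)=-1.976-1.102j
  i(V1)=-9.209+0.01746j

0.002005+1.325e-05j A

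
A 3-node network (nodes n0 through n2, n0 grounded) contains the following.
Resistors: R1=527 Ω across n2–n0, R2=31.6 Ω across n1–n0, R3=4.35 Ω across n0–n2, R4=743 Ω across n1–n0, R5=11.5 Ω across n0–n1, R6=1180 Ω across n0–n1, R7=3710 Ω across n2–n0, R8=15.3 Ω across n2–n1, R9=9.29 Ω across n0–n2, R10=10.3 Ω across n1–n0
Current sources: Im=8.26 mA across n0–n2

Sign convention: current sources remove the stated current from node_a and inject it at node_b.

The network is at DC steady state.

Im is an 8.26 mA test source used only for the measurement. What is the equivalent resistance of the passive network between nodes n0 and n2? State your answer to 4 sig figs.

MNA unknowns: 2 node voltages V₁..V_2
R1: Y=0.001898 on G[2,0]
R2: Y=0.03165 on G[1,0]
R3: Y=0.2299 on G[0,2]
R4: Y=0.001346 on G[1,0]
R5: Y=0.08696 on G[0,1]
R6: Y=0.0008475 on G[0,1]
R7: Y=0.0002695 on G[2,0]
R8: Y=0.06536 on G[2,1]
R9: Y=0.1076 on G[0,2]
R10: Y=0.09709 on G[1,0]
Im: z[0]−=0.00826, z[2]+=0.00826
solve → V1=0.004888, V2=0.02118

R_eq = 2.564 Ω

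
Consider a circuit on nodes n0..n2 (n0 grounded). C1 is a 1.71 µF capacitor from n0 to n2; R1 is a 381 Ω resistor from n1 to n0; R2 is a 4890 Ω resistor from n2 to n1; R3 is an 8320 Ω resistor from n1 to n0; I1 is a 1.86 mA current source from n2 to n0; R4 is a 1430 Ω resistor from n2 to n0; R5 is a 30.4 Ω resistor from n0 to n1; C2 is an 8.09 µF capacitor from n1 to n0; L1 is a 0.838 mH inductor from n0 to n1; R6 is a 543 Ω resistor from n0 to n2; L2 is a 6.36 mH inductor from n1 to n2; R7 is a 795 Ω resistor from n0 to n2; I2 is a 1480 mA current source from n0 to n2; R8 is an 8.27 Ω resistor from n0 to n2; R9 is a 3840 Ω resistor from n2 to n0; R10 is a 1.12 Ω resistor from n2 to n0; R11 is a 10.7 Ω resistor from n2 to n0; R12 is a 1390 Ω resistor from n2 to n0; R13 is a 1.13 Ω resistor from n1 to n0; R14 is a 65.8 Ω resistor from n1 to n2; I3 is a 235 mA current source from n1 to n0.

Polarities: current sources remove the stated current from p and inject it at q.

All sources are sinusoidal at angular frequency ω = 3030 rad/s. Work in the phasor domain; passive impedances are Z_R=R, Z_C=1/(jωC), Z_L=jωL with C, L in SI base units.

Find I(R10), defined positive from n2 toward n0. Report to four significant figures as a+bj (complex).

1.161+0.05297j A

Element admittances at ω=3030 rad/s:
  Y(C1) = 0.000+0.005181j S between n0,n2
  Y(R1) = 0.002625+0.000j S between n1,n0
  Y(R2) = 0.0002045+0.000j S between n2,n1
  Y(R3) = 0.0001202+0.000j S between n1,n0
  I1: injects 0.00186 A into n0 (from n2)
  Y(R4) = 0.0006993+0.000j S between n2,n0
  Y(R5) = 0.03289+0.000j S between n0,n1
  Y(C2) = 0.000+0.02451j S between n1,n0
  Y(L1) = 0.000-0.3938j S between n0,n1
  Y(R6) = 0.001842+0.000j S between n0,n2
  Y(L2) = 0.000-0.05189j S between n1,n2
  Y(R7) = 0.001258+0.000j S between n0,n2
  I2: injects 1.48 A into n2 (from n0)
  Y(R8) = 0.1209+0.000j S between n0,n2
  Y(R9) = 0.0002604+0.000j S between n2,n0
  Y(R10) = 0.8929+0.000j S between n2,n0
  Y(R11) = 0.09346+0.000j S between n2,n0
  Y(R12) = 0.0007194+0.000j S between n2,n0
  Y(R13) = 0.8850+0.000j S between n1,n0
  Y(R14) = 0.01520+0.000j S between n1,n2
  I3: injects 0.235 A into n0 (from n1)
Assemble and solve the 2×2 MNA system:
  V(n1)=-0.1617-0.1438j  V(n2)=1.300+0.05933j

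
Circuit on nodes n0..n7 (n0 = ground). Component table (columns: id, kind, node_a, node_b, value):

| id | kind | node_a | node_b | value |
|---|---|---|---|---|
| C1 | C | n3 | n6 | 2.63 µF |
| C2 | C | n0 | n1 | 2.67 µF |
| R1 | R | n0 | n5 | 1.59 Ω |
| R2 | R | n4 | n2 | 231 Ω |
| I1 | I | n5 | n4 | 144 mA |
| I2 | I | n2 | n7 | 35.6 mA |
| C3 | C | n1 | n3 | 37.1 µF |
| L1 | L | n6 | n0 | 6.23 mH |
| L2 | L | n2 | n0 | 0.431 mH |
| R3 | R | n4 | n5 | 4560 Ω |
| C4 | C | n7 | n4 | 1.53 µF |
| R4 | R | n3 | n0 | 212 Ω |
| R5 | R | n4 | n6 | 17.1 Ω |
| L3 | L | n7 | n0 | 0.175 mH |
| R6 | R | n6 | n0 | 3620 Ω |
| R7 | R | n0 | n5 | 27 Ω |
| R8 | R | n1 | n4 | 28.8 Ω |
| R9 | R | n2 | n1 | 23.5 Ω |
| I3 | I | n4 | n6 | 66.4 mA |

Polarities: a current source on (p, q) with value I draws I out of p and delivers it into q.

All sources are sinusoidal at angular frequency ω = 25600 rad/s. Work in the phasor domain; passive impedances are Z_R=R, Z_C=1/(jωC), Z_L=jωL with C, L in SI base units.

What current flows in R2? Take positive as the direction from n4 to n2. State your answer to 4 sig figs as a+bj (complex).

Apply KCL at each of the 7 non-ground nodes and solve the resulting linear system.
Node n1: branches {C2, C3, R8, R9} → V_1 = 0.3123-0.9574j
Node n2: branches {R2, I2, L2, R9} → V_2 = 0.3265-0.3970j
Node n3: branches {C1, C3, R4} → V_3 = 0.3376-1.023j
Node n4: branches {R2, I1, R3, C4, R5, R8, I3} → V_4 = 0.3769-1.723j
Node n5: branches {R1, I1, R3, R7} → V_5 = -0.2160-0.0005673j
Node n6: branches {C1, L1, R5, R6, I3} → V_6 = 0.6238-1.977j
Node n7: branches {I2, C4, L3} → V_7 = -0.08022+0.5602j

0.0002185-0.005742j A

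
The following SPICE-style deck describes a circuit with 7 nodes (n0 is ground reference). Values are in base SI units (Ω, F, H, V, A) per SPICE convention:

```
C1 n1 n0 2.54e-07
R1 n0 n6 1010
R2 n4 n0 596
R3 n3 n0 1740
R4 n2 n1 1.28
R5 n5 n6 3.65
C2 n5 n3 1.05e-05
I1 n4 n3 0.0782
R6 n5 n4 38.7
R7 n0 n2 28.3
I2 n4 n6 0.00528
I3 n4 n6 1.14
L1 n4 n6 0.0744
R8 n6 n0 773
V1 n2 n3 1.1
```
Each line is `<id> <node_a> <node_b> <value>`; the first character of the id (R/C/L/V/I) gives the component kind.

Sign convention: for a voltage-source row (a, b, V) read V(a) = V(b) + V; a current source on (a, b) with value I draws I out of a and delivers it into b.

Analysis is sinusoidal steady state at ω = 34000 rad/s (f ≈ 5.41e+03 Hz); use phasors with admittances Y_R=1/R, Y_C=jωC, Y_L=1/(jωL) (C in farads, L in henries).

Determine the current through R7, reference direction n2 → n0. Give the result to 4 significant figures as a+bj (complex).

0.05940-0.01212j A

Apply KCL at each of the 6 non-ground nodes and solve the resulting linear system.
Node n1: branches {C1, R4} → V_1 = 1.677-0.3616j
Node n2: branches {R4, R7, V1} → V_2 = 1.681-0.3430j
Node n3: branches {R3, C2, I1, V1} → V_3 = 0.5812-0.3430j
Node n4: branches {R2, I1, R6, I2, I3, L1} → V_4 = -43.90-0.9803j
Node n5: branches {R5, C2, R6} → V_5 = 0.5872-0.3001j
Node n6: branches {R1, R5, I2, I3, L1, R8} → V_6 = 4.727-0.2280j
Source currents: i(V1)=-0.06253-0.002363j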